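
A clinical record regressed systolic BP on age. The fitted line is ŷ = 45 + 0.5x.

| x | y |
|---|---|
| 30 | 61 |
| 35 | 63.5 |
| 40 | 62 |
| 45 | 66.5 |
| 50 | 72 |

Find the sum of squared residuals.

x=30: ŷ = 45 + 0.5·30 = 60; r = 61 − 60 = 1
x=35: ŷ = 45 + 0.5·35 = 62.5; r = 63.5 − 62.5 = 1
x=40: ŷ = 45 + 0.5·40 = 65; r = 62 − 65 = -3
x=45: ŷ = 45 + 0.5·45 = 67.5; r = 66.5 − 67.5 = -1
x=50: ŷ = 45 + 0.5·50 = 70; r = 72 − 70 = 2
SSE = 1 + 1 + 9 + 1 + 4 = 16

SSE = 16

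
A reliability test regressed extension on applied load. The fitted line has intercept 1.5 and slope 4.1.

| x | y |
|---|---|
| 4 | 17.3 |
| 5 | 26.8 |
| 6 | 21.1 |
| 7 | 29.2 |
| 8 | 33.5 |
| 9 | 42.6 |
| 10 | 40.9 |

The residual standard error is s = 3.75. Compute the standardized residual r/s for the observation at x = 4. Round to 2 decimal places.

ŷ = 1.5 + 4.1·4 = 17.9
r = 17.3 − 17.9 = -0.6
r/s = -0.6 / 3.75 = -0.16

-0.16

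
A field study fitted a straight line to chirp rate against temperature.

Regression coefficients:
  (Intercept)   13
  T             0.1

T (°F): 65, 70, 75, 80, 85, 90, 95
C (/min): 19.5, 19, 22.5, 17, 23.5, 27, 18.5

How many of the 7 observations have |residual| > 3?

T=65: Ĉ = 13 + 0.1·65 = 19.5; r = 19.5 − 19.5 = 0
T=70: Ĉ = 13 + 0.1·70 = 20; r = 19 − 20 = -1
T=75: Ĉ = 13 + 0.1·75 = 20.5; r = 22.5 − 20.5 = 2
T=80: Ĉ = 13 + 0.1·80 = 21; r = 17 − 21 = -4
T=85: Ĉ = 13 + 0.1·85 = 21.5; r = 23.5 − 21.5 = 2
T=90: Ĉ = 13 + 0.1·90 = 22; r = 27 − 22 = 5
T=95: Ĉ = 13 + 0.1·95 = 22.5; r = 18.5 − 22.5 = -4
|r| > 3: T=80 (|r|=4), T=90 (|r|=5), T=95 (|r|=4) → 3

3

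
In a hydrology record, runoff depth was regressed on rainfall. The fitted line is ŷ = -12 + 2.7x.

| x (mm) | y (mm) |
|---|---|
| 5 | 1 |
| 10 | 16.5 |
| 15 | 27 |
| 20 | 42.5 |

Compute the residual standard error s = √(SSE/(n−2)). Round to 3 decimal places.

x=5: ŷ = -12 + 2.7·5 = 1.5; e = 1 − 1.5 = -0.5
x=10: ŷ = -12 + 2.7·10 = 15; e = 16.5 − 15 = 1.5
x=15: ŷ = -12 + 2.7·15 = 28.5; e = 27 − 28.5 = -1.5
x=20: ŷ = -12 + 2.7·20 = 42; e = 42.5 − 42 = 0.5
SSE = 0.25 + 2.25 + 2.25 + 0.25 = 5
s = √(5/2) = √2.5 ≈ 1.581

s = 1.581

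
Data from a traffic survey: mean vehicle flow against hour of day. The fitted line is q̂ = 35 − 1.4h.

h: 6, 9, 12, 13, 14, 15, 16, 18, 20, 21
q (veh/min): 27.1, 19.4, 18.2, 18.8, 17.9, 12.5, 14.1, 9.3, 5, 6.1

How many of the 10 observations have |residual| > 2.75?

1

h=6: q̂ = 35 − 1.4·6 = 26.6; r = 27.1 − 26.6 = 0.5
h=9: q̂ = 35 − 1.4·9 = 22.4; r = 19.4 − 22.4 = -3
h=12: q̂ = 35 − 1.4·12 = 18.2; r = 18.2 − 18.2 = 0
h=13: q̂ = 35 − 1.4·13 = 16.8; r = 18.8 − 16.8 = 2
h=14: q̂ = 35 − 1.4·14 = 15.4; r = 17.9 − 15.4 = 2.5
h=15: q̂ = 35 − 1.4·15 = 14; r = 12.5 − 14 = -1.5
h=16: q̂ = 35 − 1.4·16 = 12.6; r = 14.1 − 12.6 = 1.5
h=18: q̂ = 35 − 1.4·18 = 9.8; r = 9.3 − 9.8 = -0.5
h=20: q̂ = 35 − 1.4·20 = 7; r = 5 − 7 = -2
h=21: q̂ = 35 − 1.4·21 = 5.6; r = 6.1 − 5.6 = 0.5
|r| > 2.75: h=9 (|r|=3) → 1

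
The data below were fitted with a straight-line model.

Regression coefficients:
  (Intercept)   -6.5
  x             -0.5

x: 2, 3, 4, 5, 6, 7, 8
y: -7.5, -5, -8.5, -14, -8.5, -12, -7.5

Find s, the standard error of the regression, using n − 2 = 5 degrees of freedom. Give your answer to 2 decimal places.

s = 3.10

x=2: ŷ = -6.5 − 0.5·2 = -7.5; e = -7.5 − (-7.5) = 0
x=3: ŷ = -6.5 − 0.5·3 = -8; e = -5 − (-8) = 3
x=4: ŷ = -6.5 − 0.5·4 = -8.5; e = -8.5 − (-8.5) = 0
x=5: ŷ = -6.5 − 0.5·5 = -9; e = -14 − (-9) = -5
x=6: ŷ = -6.5 − 0.5·6 = -9.5; e = -8.5 − (-9.5) = 1
x=7: ŷ = -6.5 − 0.5·7 = -10; e = -12 − (-10) = -2
x=8: ŷ = -6.5 − 0.5·8 = -10.5; e = -7.5 − (-10.5) = 3
SSE = 0 + 9 + 0 + 25 + 1 + 4 + 9 = 48
s = √(48/5) = √9.6 ≈ 3.10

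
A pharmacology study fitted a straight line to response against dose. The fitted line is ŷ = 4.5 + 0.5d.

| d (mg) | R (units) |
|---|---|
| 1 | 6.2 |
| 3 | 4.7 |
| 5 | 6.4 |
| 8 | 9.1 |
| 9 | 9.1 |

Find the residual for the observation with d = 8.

e = 0.6

ŷ = 4.5 + 0.5·8 = 8.5
e = 9.1 − 8.5 = 0.6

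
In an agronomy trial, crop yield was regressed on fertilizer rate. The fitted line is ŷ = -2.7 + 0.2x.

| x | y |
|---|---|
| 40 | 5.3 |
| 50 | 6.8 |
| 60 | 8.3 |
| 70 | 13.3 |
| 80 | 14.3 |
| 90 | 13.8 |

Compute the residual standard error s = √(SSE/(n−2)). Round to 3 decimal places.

s = 1.458

x=40: ŷ = -2.7 + 0.2·40 = 5.3; e = 5.3 − 5.3 = 0
x=50: ŷ = -2.7 + 0.2·50 = 7.3; e = 6.8 − 7.3 = -0.5
x=60: ŷ = -2.7 + 0.2·60 = 9.3; e = 8.3 − 9.3 = -1
x=70: ŷ = -2.7 + 0.2·70 = 11.3; e = 13.3 − 11.3 = 2
x=80: ŷ = -2.7 + 0.2·80 = 13.3; e = 14.3 − 13.3 = 1
x=90: ŷ = -2.7 + 0.2·90 = 15.3; e = 13.8 − 15.3 = -1.5
SSE = 0 + 0.25 + 1 + 4 + 1 + 2.25 = 8.5
s = √(8.5/4) = √2.125 ≈ 1.458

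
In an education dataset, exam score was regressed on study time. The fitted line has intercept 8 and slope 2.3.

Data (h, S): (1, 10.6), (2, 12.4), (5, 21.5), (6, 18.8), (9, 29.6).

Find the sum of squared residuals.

h=1: ŷ = 8 + 2.3·1 = 10.3; e = 10.6 − 10.3 = 0.3
h=2: ŷ = 8 + 2.3·2 = 12.6; e = 12.4 − 12.6 = -0.2
h=5: ŷ = 8 + 2.3·5 = 19.5; e = 21.5 − 19.5 = 2
h=6: ŷ = 8 + 2.3·6 = 21.8; e = 18.8 − 21.8 = -3
h=9: ŷ = 8 + 2.3·9 = 28.7; e = 29.6 − 28.7 = 0.9
SSE = 0.09 + 0.04 + 4 + 9 + 0.81 = 13.94

SSE = 13.94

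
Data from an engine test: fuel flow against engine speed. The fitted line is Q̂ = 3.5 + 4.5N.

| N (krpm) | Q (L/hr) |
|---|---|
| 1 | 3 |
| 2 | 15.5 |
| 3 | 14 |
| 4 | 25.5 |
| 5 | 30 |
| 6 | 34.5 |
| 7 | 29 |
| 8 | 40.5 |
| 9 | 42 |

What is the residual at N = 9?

e = -2

Q̂ = 3.5 + 4.5·9 = 44
e = 42 − 44 = -2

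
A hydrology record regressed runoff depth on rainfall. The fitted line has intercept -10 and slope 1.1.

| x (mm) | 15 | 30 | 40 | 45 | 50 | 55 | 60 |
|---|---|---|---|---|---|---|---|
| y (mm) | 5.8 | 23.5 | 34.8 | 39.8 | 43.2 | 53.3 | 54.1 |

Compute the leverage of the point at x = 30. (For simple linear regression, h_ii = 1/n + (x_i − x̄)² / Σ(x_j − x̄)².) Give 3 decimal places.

x̄ = (15 + 30 + 40 + 45 + 50 + 55 + 60)/7 = 42.1429
Σ(x − x̄)² = 736.735 + 147.449 + 4.59184 + 8.16327 + 61.7347 + 165.306 + 318.878 = 1442.86
h = 1/7 + (-12.1429)²/1442.86 = 0.142857 + 0.102192 = 0.245

h = 0.245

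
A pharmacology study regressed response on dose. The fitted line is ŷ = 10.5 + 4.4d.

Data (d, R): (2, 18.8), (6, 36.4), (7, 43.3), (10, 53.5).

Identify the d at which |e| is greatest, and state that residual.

d=2: ŷ = 10.5 + 4.4·2 = 19.3; e = 18.8 − 19.3 = -0.5
d=6: ŷ = 10.5 + 4.4·6 = 36.9; e = 36.4 − 36.9 = -0.5
d=7: ŷ = 10.5 + 4.4·7 = 41.3; e = 43.3 − 41.3 = 2
d=10: ŷ = 10.5 + 4.4·10 = 54.5; e = 53.5 − 54.5 = -1
Largest |e| is 2 at d = 7, residual 2.

d = 7, e = 2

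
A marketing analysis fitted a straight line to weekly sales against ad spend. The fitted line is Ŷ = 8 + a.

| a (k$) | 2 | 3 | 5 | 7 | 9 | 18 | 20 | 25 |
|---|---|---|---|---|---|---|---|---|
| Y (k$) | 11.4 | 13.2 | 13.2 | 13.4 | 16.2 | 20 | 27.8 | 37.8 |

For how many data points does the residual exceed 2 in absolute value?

a=2: Ŷ = 8 + 2 = 10; r = 11.4 − 10 = 1.4
a=3: Ŷ = 8 + 3 = 11; r = 13.2 − 11 = 2.2
a=5: Ŷ = 8 + 5 = 13; r = 13.2 − 13 = 0.2
a=7: Ŷ = 8 + 7 = 15; r = 13.4 − 15 = -1.6
a=9: Ŷ = 8 + 9 = 17; r = 16.2 − 17 = -0.8
a=18: Ŷ = 8 + 18 = 26; r = 20 − 26 = -6
a=20: Ŷ = 8 + 20 = 28; r = 27.8 − 28 = -0.2
a=25: Ŷ = 8 + 25 = 33; r = 37.8 − 33 = 4.8
|r| > 2: a=3 (|r|=2.2), a=18 (|r|=6), a=25 (|r|=4.8) → 3

3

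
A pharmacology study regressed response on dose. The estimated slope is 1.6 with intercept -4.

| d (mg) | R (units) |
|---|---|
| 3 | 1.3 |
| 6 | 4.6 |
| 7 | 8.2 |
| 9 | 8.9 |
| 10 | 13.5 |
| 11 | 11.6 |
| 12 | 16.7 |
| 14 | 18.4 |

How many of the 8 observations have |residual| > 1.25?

d=3: R̂ = -4 + 1.6·3 = 0.8; e = 1.3 − 0.8 = 0.5
d=6: R̂ = -4 + 1.6·6 = 5.6; e = 4.6 − 5.6 = -1
d=7: R̂ = -4 + 1.6·7 = 7.2; e = 8.2 − 7.2 = 1
d=9: R̂ = -4 + 1.6·9 = 10.4; e = 8.9 − 10.4 = -1.5
d=10: R̂ = -4 + 1.6·10 = 12; e = 13.5 − 12 = 1.5
d=11: R̂ = -4 + 1.6·11 = 13.6; e = 11.6 − 13.6 = -2
d=12: R̂ = -4 + 1.6·12 = 15.2; e = 16.7 − 15.2 = 1.5
d=14: R̂ = -4 + 1.6·14 = 18.4; e = 18.4 − 18.4 = 0
|e| > 1.25: d=9 (|e|=1.5), d=10 (|e|=1.5), d=11 (|e|=2), d=12 (|e|=1.5) → 4

4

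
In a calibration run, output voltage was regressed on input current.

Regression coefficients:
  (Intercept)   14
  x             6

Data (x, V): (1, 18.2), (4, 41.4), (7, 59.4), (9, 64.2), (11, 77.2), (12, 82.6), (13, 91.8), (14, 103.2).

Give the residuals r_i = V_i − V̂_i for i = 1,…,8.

-1.8, 3.4, 3.4, -3.8, -2.8, -3.4, -0.2, 5.2

x=1: V̂ = 14 + 6·1 = 20; r = 18.2 − 20 = -1.8
x=4: V̂ = 14 + 6·4 = 38; r = 41.4 − 38 = 3.4
x=7: V̂ = 14 + 6·7 = 56; r = 59.4 − 56 = 3.4
x=9: V̂ = 14 + 6·9 = 68; r = 64.2 − 68 = -3.8
x=11: V̂ = 14 + 6·11 = 80; r = 77.2 − 80 = -2.8
x=12: V̂ = 14 + 6·12 = 86; r = 82.6 − 86 = -3.4
x=13: V̂ = 14 + 6·13 = 92; r = 91.8 − 92 = -0.2
x=14: V̂ = 14 + 6·14 = 98; r = 103.2 − 98 = 5.2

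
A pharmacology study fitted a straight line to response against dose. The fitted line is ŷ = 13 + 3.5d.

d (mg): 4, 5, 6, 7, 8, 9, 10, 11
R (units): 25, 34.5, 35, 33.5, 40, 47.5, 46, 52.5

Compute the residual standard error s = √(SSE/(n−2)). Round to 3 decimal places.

s = 2.944

d=4: ŷ = 13 + 3.5·4 = 27; e = 25 − 27 = -2
d=5: ŷ = 13 + 3.5·5 = 30.5; e = 34.5 − 30.5 = 4
d=6: ŷ = 13 + 3.5·6 = 34; e = 35 − 34 = 1
d=7: ŷ = 13 + 3.5·7 = 37.5; e = 33.5 − 37.5 = -4
d=8: ŷ = 13 + 3.5·8 = 41; e = 40 − 41 = -1
d=9: ŷ = 13 + 3.5·9 = 44.5; e = 47.5 − 44.5 = 3
d=10: ŷ = 13 + 3.5·10 = 48; e = 46 − 48 = -2
d=11: ŷ = 13 + 3.5·11 = 51.5; e = 52.5 − 51.5 = 1
SSE = 4 + 16 + 1 + 16 + 1 + 9 + 4 + 1 = 52
s = √(52/6) = √8.66667 ≈ 2.944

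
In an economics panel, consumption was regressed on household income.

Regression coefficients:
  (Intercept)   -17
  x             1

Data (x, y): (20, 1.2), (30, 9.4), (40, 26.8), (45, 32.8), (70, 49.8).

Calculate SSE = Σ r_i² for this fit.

x=20: ŷ = -17 + 20 = 3; r = 1.2 − 3 = -1.8
x=30: ŷ = -17 + 30 = 13; r = 9.4 − 13 = -3.6
x=40: ŷ = -17 + 40 = 23; r = 26.8 − 23 = 3.8
x=45: ŷ = -17 + 45 = 28; r = 32.8 − 28 = 4.8
x=70: ŷ = -17 + 70 = 53; r = 49.8 − 53 = -3.2
SSE = 3.24 + 12.96 + 14.44 + 23.04 + 10.24 = 63.92

SSE = 63.92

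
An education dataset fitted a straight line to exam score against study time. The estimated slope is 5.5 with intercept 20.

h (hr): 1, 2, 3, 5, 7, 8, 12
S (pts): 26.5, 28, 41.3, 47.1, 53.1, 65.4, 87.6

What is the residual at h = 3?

ŷ = 20 + 5.5·3 = 36.5
e = 41.3 − 36.5 = 4.8

e = 4.8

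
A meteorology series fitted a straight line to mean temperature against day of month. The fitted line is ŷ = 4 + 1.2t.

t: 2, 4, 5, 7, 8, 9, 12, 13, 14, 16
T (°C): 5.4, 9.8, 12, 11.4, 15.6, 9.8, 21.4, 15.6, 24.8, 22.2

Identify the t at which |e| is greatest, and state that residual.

t=2: ŷ = 4 + 1.2·2 = 6.4; e = 5.4 − 6.4 = -1
t=4: ŷ = 4 + 1.2·4 = 8.8; e = 9.8 − 8.8 = 1
t=5: ŷ = 4 + 1.2·5 = 10; e = 12 − 10 = 2
t=7: ŷ = 4 + 1.2·7 = 12.4; e = 11.4 − 12.4 = -1
t=8: ŷ = 4 + 1.2·8 = 13.6; e = 15.6 − 13.6 = 2
t=9: ŷ = 4 + 1.2·9 = 14.8; e = 9.8 − 14.8 = -5
t=12: ŷ = 4 + 1.2·12 = 18.4; e = 21.4 − 18.4 = 3
t=13: ŷ = 4 + 1.2·13 = 19.6; e = 15.6 − 19.6 = -4
t=14: ŷ = 4 + 1.2·14 = 20.8; e = 24.8 − 20.8 = 4
t=16: ŷ = 4 + 1.2·16 = 23.2; e = 22.2 − 23.2 = -1
Largest |e| is 5 at t = 9, residual -5.

t = 9, e = -5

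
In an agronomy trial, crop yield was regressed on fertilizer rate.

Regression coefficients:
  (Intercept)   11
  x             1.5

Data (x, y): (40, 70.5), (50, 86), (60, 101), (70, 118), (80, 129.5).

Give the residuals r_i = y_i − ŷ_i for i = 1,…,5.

-0.5, 0, 0, 2, -1.5

x=40: ŷ = 11 + 1.5·40 = 71; r = 70.5 − 71 = -0.5
x=50: ŷ = 11 + 1.5·50 = 86; r = 86 − 86 = 0
x=60: ŷ = 11 + 1.5·60 = 101; r = 101 − 101 = 0
x=70: ŷ = 11 + 1.5·70 = 116; r = 118 − 116 = 2
x=80: ŷ = 11 + 1.5·80 = 131; r = 129.5 − 131 = -1.5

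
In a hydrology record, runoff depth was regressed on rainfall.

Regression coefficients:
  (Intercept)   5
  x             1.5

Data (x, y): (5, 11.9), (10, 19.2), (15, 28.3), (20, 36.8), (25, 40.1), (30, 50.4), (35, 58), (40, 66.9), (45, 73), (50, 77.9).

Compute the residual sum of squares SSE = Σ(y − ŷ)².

SSE = 19.32

x=5: ŷ = 5 + 1.5·5 = 12.5; r = 11.9 − 12.5 = -0.6
x=10: ŷ = 5 + 1.5·10 = 20; r = 19.2 − 20 = -0.8
x=15: ŷ = 5 + 1.5·15 = 27.5; r = 28.3 − 27.5 = 0.8
x=20: ŷ = 5 + 1.5·20 = 35; r = 36.8 − 35 = 1.8
x=25: ŷ = 5 + 1.5·25 = 42.5; r = 40.1 − 42.5 = -2.4
x=30: ŷ = 5 + 1.5·30 = 50; r = 50.4 − 50 = 0.4
x=35: ŷ = 5 + 1.5·35 = 57.5; r = 58 − 57.5 = 0.5
x=40: ŷ = 5 + 1.5·40 = 65; r = 66.9 − 65 = 1.9
x=45: ŷ = 5 + 1.5·45 = 72.5; r = 73 − 72.5 = 0.5
x=50: ŷ = 5 + 1.5·50 = 80; r = 77.9 − 80 = -2.1
SSE = 0.36 + 0.64 + 0.64 + 3.24 + 5.76 + 0.16 + 0.25 + 3.61 + 0.25 + 4.41 = 19.32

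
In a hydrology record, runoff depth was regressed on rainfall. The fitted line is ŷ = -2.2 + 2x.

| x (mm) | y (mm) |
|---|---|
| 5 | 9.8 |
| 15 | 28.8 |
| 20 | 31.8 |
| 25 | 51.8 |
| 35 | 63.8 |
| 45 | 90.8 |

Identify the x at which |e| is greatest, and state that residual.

x=5: ŷ = -2.2 + 2·5 = 7.8; e = 9.8 − 7.8 = 2
x=15: ŷ = -2.2 + 2·15 = 27.8; e = 28.8 − 27.8 = 1
x=20: ŷ = -2.2 + 2·20 = 37.8; e = 31.8 − 37.8 = -6
x=25: ŷ = -2.2 + 2·25 = 47.8; e = 51.8 − 47.8 = 4
x=35: ŷ = -2.2 + 2·35 = 67.8; e = 63.8 − 67.8 = -4
x=45: ŷ = -2.2 + 2·45 = 87.8; e = 90.8 − 87.8 = 3
Largest |e| is 6 at x = 20, residual -6.

x = 20, e = -6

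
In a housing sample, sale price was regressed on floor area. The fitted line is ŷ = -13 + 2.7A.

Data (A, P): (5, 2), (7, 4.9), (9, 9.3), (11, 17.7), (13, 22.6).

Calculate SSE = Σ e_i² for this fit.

SSE = 8.5

A=5: ŷ = -13 + 2.7·5 = 0.5; e = 2 − 0.5 = 1.5
A=7: ŷ = -13 + 2.7·7 = 5.9; e = 4.9 − 5.9 = -1
A=9: ŷ = -13 + 2.7·9 = 11.3; e = 9.3 − 11.3 = -2
A=11: ŷ = -13 + 2.7·11 = 16.7; e = 17.7 − 16.7 = 1
A=13: ŷ = -13 + 2.7·13 = 22.1; e = 22.6 − 22.1 = 0.5
SSE = 2.25 + 1 + 4 + 1 + 0.25 = 8.5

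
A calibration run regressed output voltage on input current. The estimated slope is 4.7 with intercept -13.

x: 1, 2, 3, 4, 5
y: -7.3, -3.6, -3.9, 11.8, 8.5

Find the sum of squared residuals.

x=1: ŷ = -13 + 4.7·1 = -8.3; r = -7.3 − (-8.3) = 1
x=2: ŷ = -13 + 4.7·2 = -3.6; r = -3.6 − (-3.6) = 0
x=3: ŷ = -13 + 4.7·3 = 1.1; r = -3.9 − 1.1 = -5
x=4: ŷ = -13 + 4.7·4 = 5.8; r = 11.8 − 5.8 = 6
x=5: ŷ = -13 + 4.7·5 = 10.5; r = 8.5 − 10.5 = -2
SSE = 1 + 0 + 25 + 36 + 4 = 66

SSE = 66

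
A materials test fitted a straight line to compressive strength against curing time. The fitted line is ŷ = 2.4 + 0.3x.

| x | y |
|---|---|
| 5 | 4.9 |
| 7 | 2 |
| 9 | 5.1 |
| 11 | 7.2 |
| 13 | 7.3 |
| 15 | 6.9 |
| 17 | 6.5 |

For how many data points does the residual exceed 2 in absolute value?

1

x=5: ŷ = 2.4 + 0.3·5 = 3.9; e = 4.9 − 3.9 = 1
x=7: ŷ = 2.4 + 0.3·7 = 4.5; e = 2 − 4.5 = -2.5
x=9: ŷ = 2.4 + 0.3·9 = 5.1; e = 5.1 − 5.1 = 0
x=11: ŷ = 2.4 + 0.3·11 = 5.7; e = 7.2 − 5.7 = 1.5
x=13: ŷ = 2.4 + 0.3·13 = 6.3; e = 7.3 − 6.3 = 1
x=15: ŷ = 2.4 + 0.3·15 = 6.9; e = 6.9 − 6.9 = 0
x=17: ŷ = 2.4 + 0.3·17 = 7.5; e = 6.5 − 7.5 = -1
|e| > 2: x=7 (|e|=2.5) → 1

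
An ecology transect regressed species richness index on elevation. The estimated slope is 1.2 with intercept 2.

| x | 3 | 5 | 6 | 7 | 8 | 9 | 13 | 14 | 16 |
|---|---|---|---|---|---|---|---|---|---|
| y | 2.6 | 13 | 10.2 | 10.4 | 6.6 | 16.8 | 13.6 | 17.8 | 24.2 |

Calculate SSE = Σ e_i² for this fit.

SSE = 102

x=3: ŷ = 2 + 1.2·3 = 5.6; e = 2.6 − 5.6 = -3
x=5: ŷ = 2 + 1.2·5 = 8; e = 13 − 8 = 5
x=6: ŷ = 2 + 1.2·6 = 9.2; e = 10.2 − 9.2 = 1
x=7: ŷ = 2 + 1.2·7 = 10.4; e = 10.4 − 10.4 = 0
x=8: ŷ = 2 + 1.2·8 = 11.6; e = 6.6 − 11.6 = -5
x=9: ŷ = 2 + 1.2·9 = 12.8; e = 16.8 − 12.8 = 4
x=13: ŷ = 2 + 1.2·13 = 17.6; e = 13.6 − 17.6 = -4
x=14: ŷ = 2 + 1.2·14 = 18.8; e = 17.8 − 18.8 = -1
x=16: ŷ = 2 + 1.2·16 = 21.2; e = 24.2 − 21.2 = 3
SSE = 9 + 25 + 1 + 0 + 25 + 16 + 16 + 1 + 9 = 102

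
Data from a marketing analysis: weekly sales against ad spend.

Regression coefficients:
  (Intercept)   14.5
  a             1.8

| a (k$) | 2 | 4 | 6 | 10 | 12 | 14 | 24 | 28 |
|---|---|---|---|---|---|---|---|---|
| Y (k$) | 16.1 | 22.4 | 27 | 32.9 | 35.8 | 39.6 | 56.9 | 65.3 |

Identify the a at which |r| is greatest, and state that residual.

a = 2, r = -2

a=2: Ŷ = 14.5 + 1.8·2 = 18.1; r = 16.1 − 18.1 = -2
a=4: Ŷ = 14.5 + 1.8·4 = 21.7; r = 22.4 − 21.7 = 0.7
a=6: Ŷ = 14.5 + 1.8·6 = 25.3; r = 27 − 25.3 = 1.7
a=10: Ŷ = 14.5 + 1.8·10 = 32.5; r = 32.9 − 32.5 = 0.4
a=12: Ŷ = 14.5 + 1.8·12 = 36.1; r = 35.8 − 36.1 = -0.3
a=14: Ŷ = 14.5 + 1.8·14 = 39.7; r = 39.6 − 39.7 = -0.1
a=24: Ŷ = 14.5 + 1.8·24 = 57.7; r = 56.9 − 57.7 = -0.8
a=28: Ŷ = 14.5 + 1.8·28 = 64.9; r = 65.3 − 64.9 = 0.4
Largest |r| is 2 at a = 2, residual -2.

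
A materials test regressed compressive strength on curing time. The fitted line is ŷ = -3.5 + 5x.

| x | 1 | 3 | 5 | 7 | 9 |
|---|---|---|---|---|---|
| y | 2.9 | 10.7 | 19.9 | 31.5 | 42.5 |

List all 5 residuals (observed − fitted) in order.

1.4, -0.8, -1.6, 0, 1

x=1: ŷ = -3.5 + 5·1 = 1.5; e = 2.9 − 1.5 = 1.4
x=3: ŷ = -3.5 + 5·3 = 11.5; e = 10.7 − 11.5 = -0.8
x=5: ŷ = -3.5 + 5·5 = 21.5; e = 19.9 − 21.5 = -1.6
x=7: ŷ = -3.5 + 5·7 = 31.5; e = 31.5 − 31.5 = 0
x=9: ŷ = -3.5 + 5·9 = 41.5; e = 42.5 − 41.5 = 1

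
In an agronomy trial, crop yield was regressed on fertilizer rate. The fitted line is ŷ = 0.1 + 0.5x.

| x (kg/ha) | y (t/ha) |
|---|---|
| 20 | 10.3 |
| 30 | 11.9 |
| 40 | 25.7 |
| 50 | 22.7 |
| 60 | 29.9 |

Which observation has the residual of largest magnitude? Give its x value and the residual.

x=20: ŷ = 0.1 + 0.5·20 = 10.1; e = 10.3 − 10.1 = 0.2
x=30: ŷ = 0.1 + 0.5·30 = 15.1; e = 11.9 − 15.1 = -3.2
x=40: ŷ = 0.1 + 0.5·40 = 20.1; e = 25.7 − 20.1 = 5.6
x=50: ŷ = 0.1 + 0.5·50 = 25.1; e = 22.7 − 25.1 = -2.4
x=60: ŷ = 0.1 + 0.5·60 = 30.1; e = 29.9 − 30.1 = -0.2
Largest |e| is 5.6 at x = 40, residual 5.6.

x = 40, e = 5.6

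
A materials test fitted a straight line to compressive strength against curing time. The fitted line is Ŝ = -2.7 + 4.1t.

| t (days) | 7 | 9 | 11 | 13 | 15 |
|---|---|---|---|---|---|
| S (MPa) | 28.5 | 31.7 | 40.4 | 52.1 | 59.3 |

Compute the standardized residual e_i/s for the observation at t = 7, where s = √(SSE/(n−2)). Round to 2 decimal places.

t=7: Ŝ = -2.7 + 4.1·7 = 26; e = 28.5 − 26 = 2.5
t=9: Ŝ = -2.7 + 4.1·9 = 34.2; e = 31.7 − 34.2 = -2.5
t=11: Ŝ = -2.7 + 4.1·11 = 42.4; e = 40.4 − 42.4 = -2
t=13: Ŝ = -2.7 + 4.1·13 = 50.6; e = 52.1 − 50.6 = 1.5
t=15: Ŝ = -2.7 + 4.1·15 = 58.8; e = 59.3 − 58.8 = 0.5
SSE = 6.25 + 6.25 + 4 + 2.25 + 0.25 = 19
s = √(19/3) = 2.51661
e/s = 2.5 / 2.51661 = 0.99

0.99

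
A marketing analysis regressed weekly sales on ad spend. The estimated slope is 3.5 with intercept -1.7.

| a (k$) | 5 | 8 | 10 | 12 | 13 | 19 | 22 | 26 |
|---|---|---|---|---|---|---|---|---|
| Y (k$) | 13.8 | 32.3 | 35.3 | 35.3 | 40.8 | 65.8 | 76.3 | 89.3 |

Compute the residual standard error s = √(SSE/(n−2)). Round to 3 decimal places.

s = 3.651

a=5: ŷ = -1.7 + 3.5·5 = 15.8; e = 13.8 − 15.8 = -2
a=8: ŷ = -1.7 + 3.5·8 = 26.3; e = 32.3 − 26.3 = 6
a=10: ŷ = -1.7 + 3.5·10 = 33.3; e = 35.3 − 33.3 = 2
a=12: ŷ = -1.7 + 3.5·12 = 40.3; e = 35.3 − 40.3 = -5
a=13: ŷ = -1.7 + 3.5·13 = 43.8; e = 40.8 − 43.8 = -3
a=19: ŷ = -1.7 + 3.5·19 = 64.8; e = 65.8 − 64.8 = 1
a=22: ŷ = -1.7 + 3.5·22 = 75.3; e = 76.3 − 75.3 = 1
a=26: ŷ = -1.7 + 3.5·26 = 89.3; e = 89.3 − 89.3 = 0
SSE = 4 + 36 + 4 + 25 + 9 + 1 + 1 + 0 = 80
s = √(80/6) = √13.3333 ≈ 3.651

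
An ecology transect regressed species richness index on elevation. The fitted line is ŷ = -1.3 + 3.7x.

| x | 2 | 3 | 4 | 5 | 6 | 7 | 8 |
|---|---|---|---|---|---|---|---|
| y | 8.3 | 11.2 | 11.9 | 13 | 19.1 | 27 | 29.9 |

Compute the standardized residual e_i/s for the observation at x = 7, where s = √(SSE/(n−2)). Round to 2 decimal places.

x=2: ŷ = -1.3 + 3.7·2 = 6.1; e = 8.3 − 6.1 = 2.2
x=3: ŷ = -1.3 + 3.7·3 = 9.8; e = 11.2 − 9.8 = 1.4
x=4: ŷ = -1.3 + 3.7·4 = 13.5; e = 11.9 − 13.5 = -1.6
x=5: ŷ = -1.3 + 3.7·5 = 17.2; e = 13 − 17.2 = -4.2
x=6: ŷ = -1.3 + 3.7·6 = 20.9; e = 19.1 − 20.9 = -1.8
x=7: ŷ = -1.3 + 3.7·7 = 24.6; e = 27 − 24.6 = 2.4
x=8: ŷ = -1.3 + 3.7·8 = 28.3; e = 29.9 − 28.3 = 1.6
SSE = 4.84 + 1.96 + 2.56 + 17.64 + 3.24 + 5.76 + 2.56 = 38.56
s = √(38.56/5) = 2.77705
e/s = 2.4 / 2.77705 = 0.86

0.86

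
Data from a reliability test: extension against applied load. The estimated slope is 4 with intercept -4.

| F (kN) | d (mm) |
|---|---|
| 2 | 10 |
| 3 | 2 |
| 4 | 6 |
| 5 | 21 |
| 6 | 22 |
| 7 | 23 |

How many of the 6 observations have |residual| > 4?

4

F=2: d̂ = -4 + 4·2 = 4; r = 10 − 4 = 6
F=3: d̂ = -4 + 4·3 = 8; r = 2 − 8 = -6
F=4: d̂ = -4 + 4·4 = 12; r = 6 − 12 = -6
F=5: d̂ = -4 + 4·5 = 16; r = 21 − 16 = 5
F=6: d̂ = -4 + 4·6 = 20; r = 22 − 20 = 2
F=7: d̂ = -4 + 4·7 = 24; r = 23 − 24 = -1
|r| > 4: F=2 (|r|=6), F=3 (|r|=6), F=4 (|r|=6), F=5 (|r|=5) → 4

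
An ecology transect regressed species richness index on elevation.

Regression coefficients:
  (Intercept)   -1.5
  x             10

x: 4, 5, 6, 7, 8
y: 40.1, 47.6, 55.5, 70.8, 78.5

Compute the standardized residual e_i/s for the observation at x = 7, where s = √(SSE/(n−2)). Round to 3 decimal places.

0.948

x=4: ŷ = -1.5 + 10·4 = 38.5; e = 40.1 − 38.5 = 1.6
x=5: ŷ = -1.5 + 10·5 = 48.5; e = 47.6 − 48.5 = -0.9
x=6: ŷ = -1.5 + 10·6 = 58.5; e = 55.5 − 58.5 = -3
x=7: ŷ = -1.5 + 10·7 = 68.5; e = 70.8 − 68.5 = 2.3
x=8: ŷ = -1.5 + 10·8 = 78.5; e = 78.5 − 78.5 = 0
SSE = 2.56 + 0.81 + 9 + 5.29 + 0 = 17.66
s = √(17.66/3) = 2.42625
e/s = 2.3 / 2.42625 = 0.948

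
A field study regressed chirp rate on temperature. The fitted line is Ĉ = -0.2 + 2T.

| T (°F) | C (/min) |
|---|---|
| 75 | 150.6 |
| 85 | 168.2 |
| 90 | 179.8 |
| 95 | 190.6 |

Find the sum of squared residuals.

SSE = 3.84

T=75: Ĉ = -0.2 + 2·75 = 149.8; r = 150.6 − 149.8 = 0.8
T=85: Ĉ = -0.2 + 2·85 = 169.8; r = 168.2 − 169.8 = -1.6
T=90: Ĉ = -0.2 + 2·90 = 179.8; r = 179.8 − 179.8 = 0
T=95: Ĉ = -0.2 + 2·95 = 189.8; r = 190.6 − 189.8 = 0.8
SSE = 0.64 + 2.56 + 0 + 0.64 = 3.84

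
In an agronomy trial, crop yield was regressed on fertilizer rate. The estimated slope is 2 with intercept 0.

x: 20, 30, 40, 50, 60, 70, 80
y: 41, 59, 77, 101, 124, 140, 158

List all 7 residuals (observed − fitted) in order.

1, -1, -3, 1, 4, 0, -2

x=20: ŷ = 2·20 = 40; e = 41 − 40 = 1
x=30: ŷ = 2·30 = 60; e = 59 − 60 = -1
x=40: ŷ = 2·40 = 80; e = 77 − 80 = -3
x=50: ŷ = 2·50 = 100; e = 101 − 100 = 1
x=60: ŷ = 2·60 = 120; e = 124 − 120 = 4
x=70: ŷ = 2·70 = 140; e = 140 − 140 = 0
x=80: ŷ = 2·80 = 160; e = 158 − 160 = -2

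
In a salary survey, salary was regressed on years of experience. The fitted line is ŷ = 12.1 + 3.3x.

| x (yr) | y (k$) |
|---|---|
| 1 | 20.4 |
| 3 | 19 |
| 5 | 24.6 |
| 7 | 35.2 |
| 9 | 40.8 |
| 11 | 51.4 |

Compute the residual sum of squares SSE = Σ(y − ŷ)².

x=1: ŷ = 12.1 + 3.3·1 = 15.4; e = 20.4 − 15.4 = 5
x=3: ŷ = 12.1 + 3.3·3 = 22; e = 19 − 22 = -3
x=5: ŷ = 12.1 + 3.3·5 = 28.6; e = 24.6 − 28.6 = -4
x=7: ŷ = 12.1 + 3.3·7 = 35.2; e = 35.2 − 35.2 = 0
x=9: ŷ = 12.1 + 3.3·9 = 41.8; e = 40.8 − 41.8 = -1
x=11: ŷ = 12.1 + 3.3·11 = 48.4; e = 51.4 − 48.4 = 3
SSE = 25 + 9 + 16 + 0 + 1 + 9 = 60

SSE = 60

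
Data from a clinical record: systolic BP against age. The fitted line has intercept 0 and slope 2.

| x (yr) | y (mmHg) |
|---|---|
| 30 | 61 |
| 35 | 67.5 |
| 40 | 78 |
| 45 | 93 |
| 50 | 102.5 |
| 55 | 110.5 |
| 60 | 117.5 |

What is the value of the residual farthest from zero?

r = 3

x=30: ŷ = 2·30 = 60; r = 61 − 60 = 1
x=35: ŷ = 2·35 = 70; r = 67.5 − 70 = -2.5
x=40: ŷ = 2·40 = 80; r = 78 − 80 = -2
x=45: ŷ = 2·45 = 90; r = 93 − 90 = 3
x=50: ŷ = 2·50 = 100; r = 102.5 − 100 = 2.5
x=55: ŷ = 2·55 = 110; r = 110.5 − 110 = 0.5
x=60: ŷ = 2·60 = 120; r = 117.5 − 120 = -2.5
Largest |r| is 3 at x = 45, residual 3.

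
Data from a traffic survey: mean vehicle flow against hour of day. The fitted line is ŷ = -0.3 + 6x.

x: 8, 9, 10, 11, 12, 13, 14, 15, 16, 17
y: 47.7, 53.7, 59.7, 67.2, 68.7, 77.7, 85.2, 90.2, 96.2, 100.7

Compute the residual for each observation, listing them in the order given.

0, 0, 0, 1.5, -3, 0, 1.5, 0.5, 0.5, -1

x=8: ŷ = -0.3 + 6·8 = 47.7; r = 47.7 − 47.7 = 0
x=9: ŷ = -0.3 + 6·9 = 53.7; r = 53.7 − 53.7 = 0
x=10: ŷ = -0.3 + 6·10 = 59.7; r = 59.7 − 59.7 = 0
x=11: ŷ = -0.3 + 6·11 = 65.7; r = 67.2 − 65.7 = 1.5
x=12: ŷ = -0.3 + 6·12 = 71.7; r = 68.7 − 71.7 = -3
x=13: ŷ = -0.3 + 6·13 = 77.7; r = 77.7 − 77.7 = 0
x=14: ŷ = -0.3 + 6·14 = 83.7; r = 85.2 − 83.7 = 1.5
x=15: ŷ = -0.3 + 6·15 = 89.7; r = 90.2 − 89.7 = 0.5
x=16: ŷ = -0.3 + 6·16 = 95.7; r = 96.2 − 95.7 = 0.5
x=17: ŷ = -0.3 + 6·17 = 101.7; r = 100.7 − 101.7 = -1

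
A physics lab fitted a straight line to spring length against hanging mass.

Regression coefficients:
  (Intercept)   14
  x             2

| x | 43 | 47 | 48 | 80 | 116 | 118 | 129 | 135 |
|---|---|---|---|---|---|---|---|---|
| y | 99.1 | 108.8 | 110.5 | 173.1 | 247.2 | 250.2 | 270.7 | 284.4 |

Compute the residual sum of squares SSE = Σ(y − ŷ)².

x=43: ŷ = 14 + 2·43 = 100; r = 99.1 − 100 = -0.9
x=47: ŷ = 14 + 2·47 = 108; r = 108.8 − 108 = 0.8
x=48: ŷ = 14 + 2·48 = 110; r = 110.5 − 110 = 0.5
x=80: ŷ = 14 + 2·80 = 174; r = 173.1 − 174 = -0.9
x=116: ŷ = 14 + 2·116 = 246; r = 247.2 − 246 = 1.2
x=118: ŷ = 14 + 2·118 = 250; r = 250.2 − 250 = 0.2
x=129: ŷ = 14 + 2·129 = 272; r = 270.7 − 272 = -1.3
x=135: ŷ = 14 + 2·135 = 284; r = 284.4 − 284 = 0.4
SSE = 0.81 + 0.64 + 0.25 + 0.81 + 1.44 + 0.04 + 1.69 + 0.16 = 5.84

SSE = 5.84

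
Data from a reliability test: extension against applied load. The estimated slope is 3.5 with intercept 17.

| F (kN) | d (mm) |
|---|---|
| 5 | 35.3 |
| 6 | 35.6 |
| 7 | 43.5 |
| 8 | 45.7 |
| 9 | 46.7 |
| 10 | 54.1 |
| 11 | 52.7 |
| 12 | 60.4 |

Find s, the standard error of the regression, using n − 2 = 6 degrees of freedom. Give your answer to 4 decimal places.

F=5: ŷ = 17 + 3.5·5 = 34.5; r = 35.3 − 34.5 = 0.8
F=6: ŷ = 17 + 3.5·6 = 38; r = 35.6 − 38 = -2.4
F=7: ŷ = 17 + 3.5·7 = 41.5; r = 43.5 − 41.5 = 2
F=8: ŷ = 17 + 3.5·8 = 45; r = 45.7 − 45 = 0.7
F=9: ŷ = 17 + 3.5·9 = 48.5; r = 46.7 − 48.5 = -1.8
F=10: ŷ = 17 + 3.5·10 = 52; r = 54.1 − 52 = 2.1
F=11: ŷ = 17 + 3.5·11 = 55.5; r = 52.7 − 55.5 = -2.8
F=12: ŷ = 17 + 3.5·12 = 59; r = 60.4 − 59 = 1.4
SSE = 0.64 + 5.76 + 4 + 0.49 + 3.24 + 4.41 + 7.84 + 1.96 = 28.34
s = √(28.34/6) = √4.72333 ≈ 2.1733

s = 2.1733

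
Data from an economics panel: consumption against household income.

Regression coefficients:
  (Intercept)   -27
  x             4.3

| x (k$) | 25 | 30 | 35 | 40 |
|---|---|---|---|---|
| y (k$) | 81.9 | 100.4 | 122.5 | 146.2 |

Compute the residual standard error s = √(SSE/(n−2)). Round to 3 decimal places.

x=25: ŷ = -27 + 4.3·25 = 80.5; r = 81.9 − 80.5 = 1.4
x=30: ŷ = -27 + 4.3·30 = 102; r = 100.4 − 102 = -1.6
x=35: ŷ = -27 + 4.3·35 = 123.5; r = 122.5 − 123.5 = -1
x=40: ŷ = -27 + 4.3·40 = 145; r = 146.2 − 145 = 1.2
SSE = 1.96 + 2.56 + 1 + 1.44 = 6.96
s = √(6.96/2) = √3.48 ≈ 1.865

s = 1.865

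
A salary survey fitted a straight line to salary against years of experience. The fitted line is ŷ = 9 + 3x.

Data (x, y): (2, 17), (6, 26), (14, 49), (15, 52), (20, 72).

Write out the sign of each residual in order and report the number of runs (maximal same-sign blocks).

3 runs

x=2: ŷ = 9 + 3·2 = 15; e = 17 − 15 = 2
x=6: ŷ = 9 + 3·6 = 27; e = 26 − 27 = -1
x=14: ŷ = 9 + 3·14 = 51; e = 49 − 51 = -2
x=15: ŷ = 9 + 3·15 = 54; e = 52 − 54 = -2
x=20: ŷ = 9 + 3·20 = 69; e = 72 − 69 = 3
Signs: + − − − +
Runs: +×1, −×3, +×1 → 3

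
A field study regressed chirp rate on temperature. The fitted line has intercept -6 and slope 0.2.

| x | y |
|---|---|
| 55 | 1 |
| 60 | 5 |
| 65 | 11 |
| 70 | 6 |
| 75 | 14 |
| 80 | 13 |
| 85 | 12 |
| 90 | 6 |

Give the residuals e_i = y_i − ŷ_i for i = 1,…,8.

-4, -1, 4, -2, 5, 3, 1, -6

x=55: ŷ = -6 + 0.2·55 = 5; e = 1 − 5 = -4
x=60: ŷ = -6 + 0.2·60 = 6; e = 5 − 6 = -1
x=65: ŷ = -6 + 0.2·65 = 7; e = 11 − 7 = 4
x=70: ŷ = -6 + 0.2·70 = 8; e = 6 − 8 = -2
x=75: ŷ = -6 + 0.2·75 = 9; e = 14 − 9 = 5
x=80: ŷ = -6 + 0.2·80 = 10; e = 13 − 10 = 3
x=85: ŷ = -6 + 0.2·85 = 11; e = 12 − 11 = 1
x=90: ŷ = -6 + 0.2·90 = 12; e = 6 − 12 = -6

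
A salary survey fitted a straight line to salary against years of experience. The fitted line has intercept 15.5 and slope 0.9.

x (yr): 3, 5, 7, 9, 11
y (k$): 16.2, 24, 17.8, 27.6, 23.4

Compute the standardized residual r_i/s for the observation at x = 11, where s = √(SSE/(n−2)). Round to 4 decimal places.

x=3: ŷ = 15.5 + 0.9·3 = 18.2; r = 16.2 − 18.2 = -2
x=5: ŷ = 15.5 + 0.9·5 = 20; r = 24 − 20 = 4
x=7: ŷ = 15.5 + 0.9·7 = 21.8; r = 17.8 − 21.8 = -4
x=9: ŷ = 15.5 + 0.9·9 = 23.6; r = 27.6 − 23.6 = 4
x=11: ŷ = 15.5 + 0.9·11 = 25.4; r = 23.4 − 25.4 = -2
SSE = 4 + 16 + 16 + 16 + 4 = 56
s = √(56/3) = 4.32049
r/s = -2 / 4.32049 = -0.4629

-0.4629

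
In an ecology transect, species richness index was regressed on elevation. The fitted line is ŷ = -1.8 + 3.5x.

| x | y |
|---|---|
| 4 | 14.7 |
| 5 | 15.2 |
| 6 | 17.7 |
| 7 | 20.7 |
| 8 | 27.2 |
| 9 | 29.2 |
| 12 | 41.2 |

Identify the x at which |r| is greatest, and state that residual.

x = 4, r = 2.5

x=4: ŷ = -1.8 + 3.5·4 = 12.2; r = 14.7 − 12.2 = 2.5
x=5: ŷ = -1.8 + 3.5·5 = 15.7; r = 15.2 − 15.7 = -0.5
x=6: ŷ = -1.8 + 3.5·6 = 19.2; r = 17.7 − 19.2 = -1.5
x=7: ŷ = -1.8 + 3.5·7 = 22.7; r = 20.7 − 22.7 = -2
x=8: ŷ = -1.8 + 3.5·8 = 26.2; r = 27.2 − 26.2 = 1
x=9: ŷ = -1.8 + 3.5·9 = 29.7; r = 29.2 − 29.7 = -0.5
x=12: ŷ = -1.8 + 3.5·12 = 40.2; r = 41.2 − 40.2 = 1
Largest |r| is 2.5 at x = 4, residual 2.5.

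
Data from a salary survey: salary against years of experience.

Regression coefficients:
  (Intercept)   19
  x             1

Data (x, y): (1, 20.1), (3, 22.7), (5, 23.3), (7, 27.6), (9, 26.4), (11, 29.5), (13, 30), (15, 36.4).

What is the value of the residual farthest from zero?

x=1: ŷ = 19 + 1 = 20; r = 20.1 − 20 = 0.1
x=3: ŷ = 19 + 3 = 22; r = 22.7 − 22 = 0.7
x=5: ŷ = 19 + 5 = 24; r = 23.3 − 24 = -0.7
x=7: ŷ = 19 + 7 = 26; r = 27.6 − 26 = 1.6
x=9: ŷ = 19 + 9 = 28; r = 26.4 − 28 = -1.6
x=11: ŷ = 19 + 11 = 30; r = 29.5 − 30 = -0.5
x=13: ŷ = 19 + 13 = 32; r = 30 − 32 = -2
x=15: ŷ = 19 + 15 = 34; r = 36.4 − 34 = 2.4
Largest |r| is 2.4 at x = 15, residual 2.4.

r = 2.4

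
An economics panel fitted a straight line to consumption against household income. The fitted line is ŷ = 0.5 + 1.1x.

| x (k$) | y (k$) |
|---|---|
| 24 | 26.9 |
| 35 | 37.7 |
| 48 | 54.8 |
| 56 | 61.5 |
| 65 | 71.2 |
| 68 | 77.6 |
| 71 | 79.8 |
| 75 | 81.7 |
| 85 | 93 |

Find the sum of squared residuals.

SSE = 14.36

x=24: ŷ = 0.5 + 1.1·24 = 26.9; e = 26.9 − 26.9 = 0
x=35: ŷ = 0.5 + 1.1·35 = 39; e = 37.7 − 39 = -1.3
x=48: ŷ = 0.5 + 1.1·48 = 53.3; e = 54.8 − 53.3 = 1.5
x=56: ŷ = 0.5 + 1.1·56 = 62.1; e = 61.5 − 62.1 = -0.6
x=65: ŷ = 0.5 + 1.1·65 = 72; e = 71.2 − 72 = -0.8
x=68: ŷ = 0.5 + 1.1·68 = 75.3; e = 77.6 − 75.3 = 2.3
x=71: ŷ = 0.5 + 1.1·71 = 78.6; e = 79.8 − 78.6 = 1.2
x=75: ŷ = 0.5 + 1.1·75 = 83; e = 81.7 − 83 = -1.3
x=85: ŷ = 0.5 + 1.1·85 = 94; e = 93 − 94 = -1
SSE = 0 + 1.69 + 2.25 + 0.36 + 0.64 + 5.29 + 1.44 + 1.69 + 1 = 14.36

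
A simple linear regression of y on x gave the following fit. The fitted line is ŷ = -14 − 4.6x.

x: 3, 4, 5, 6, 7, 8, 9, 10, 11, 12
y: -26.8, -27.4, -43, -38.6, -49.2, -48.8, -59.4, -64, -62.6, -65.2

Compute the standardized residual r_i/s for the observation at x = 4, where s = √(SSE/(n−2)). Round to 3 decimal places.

x=3: ŷ = -14 − 4.6·3 = -27.8; r = -26.8 − (-27.8) = 1
x=4: ŷ = -14 − 4.6·4 = -32.4; r = -27.4 − (-32.4) = 5
x=5: ŷ = -14 − 4.6·5 = -37; r = -43 − (-37) = -6
x=6: ŷ = -14 − 4.6·6 = -41.6; r = -38.6 − (-41.6) = 3
x=7: ŷ = -14 − 4.6·7 = -46.2; r = -49.2 − (-46.2) = -3
x=8: ŷ = -14 − 4.6·8 = -50.8; r = -48.8 − (-50.8) = 2
x=9: ŷ = -14 − 4.6·9 = -55.4; r = -59.4 − (-55.4) = -4
x=10: ŷ = -14 − 4.6·10 = -60; r = -64 − (-60) = -4
x=11: ŷ = -14 − 4.6·11 = -64.6; r = -62.6 − (-64.6) = 2
x=12: ŷ = -14 − 4.6·12 = -69.2; r = -65.2 − (-69.2) = 4
SSE = 1 + 25 + 36 + 9 + 9 + 4 + 16 + 16 + 4 + 16 = 136
s = √(136/8) = 4.12311
r/s = 5 / 4.12311 = 1.213

1.213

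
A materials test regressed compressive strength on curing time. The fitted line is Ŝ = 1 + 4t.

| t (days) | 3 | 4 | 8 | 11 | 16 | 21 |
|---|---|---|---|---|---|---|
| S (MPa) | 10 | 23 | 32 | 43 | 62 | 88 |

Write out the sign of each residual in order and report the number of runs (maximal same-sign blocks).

4 runs

t=3: Ŝ = 1 + 4·3 = 13; e = 10 − 13 = -3
t=4: Ŝ = 1 + 4·4 = 17; e = 23 − 17 = 6
t=8: Ŝ = 1 + 4·8 = 33; e = 32 − 33 = -1
t=11: Ŝ = 1 + 4·11 = 45; e = 43 − 45 = -2
t=16: Ŝ = 1 + 4·16 = 65; e = 62 − 65 = -3
t=21: Ŝ = 1 + 4·21 = 85; e = 88 − 85 = 3
Signs: − + − − − +
Runs: −×1, +×1, −×3, +×1 → 4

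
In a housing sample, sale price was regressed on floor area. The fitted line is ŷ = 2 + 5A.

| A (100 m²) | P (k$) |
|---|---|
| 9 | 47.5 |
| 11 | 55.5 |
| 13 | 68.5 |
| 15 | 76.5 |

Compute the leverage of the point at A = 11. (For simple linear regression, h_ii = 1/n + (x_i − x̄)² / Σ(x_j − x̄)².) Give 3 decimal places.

Ā = (9 + 11 + 13 + 15)/4 = 12
Σ(A − Ā)² = 9 + 1 + 1 + 9 = 20
h = 1/4 + (-1)²/20 = 0.25 + 0.05 = 0.300

h = 0.300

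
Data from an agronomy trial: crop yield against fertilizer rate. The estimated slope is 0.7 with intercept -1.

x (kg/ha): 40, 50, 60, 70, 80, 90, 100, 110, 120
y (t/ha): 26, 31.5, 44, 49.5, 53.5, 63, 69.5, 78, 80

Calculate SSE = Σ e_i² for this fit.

x=40: ŷ = -1 + 0.7·40 = 27; e = 26 − 27 = -1
x=50: ŷ = -1 + 0.7·50 = 34; e = 31.5 − 34 = -2.5
x=60: ŷ = -1 + 0.7·60 = 41; e = 44 − 41 = 3
x=70: ŷ = -1 + 0.7·70 = 48; e = 49.5 − 48 = 1.5
x=80: ŷ = -1 + 0.7·80 = 55; e = 53.5 − 55 = -1.5
x=90: ŷ = -1 + 0.7·90 = 62; e = 63 − 62 = 1
x=100: ŷ = -1 + 0.7·100 = 69; e = 69.5 − 69 = 0.5
x=110: ŷ = -1 + 0.7·110 = 76; e = 78 − 76 = 2
x=120: ŷ = -1 + 0.7·120 = 83; e = 80 − 83 = -3
SSE = 1 + 6.25 + 9 + 2.25 + 2.25 + 1 + 0.25 + 4 + 9 = 35

SSE = 35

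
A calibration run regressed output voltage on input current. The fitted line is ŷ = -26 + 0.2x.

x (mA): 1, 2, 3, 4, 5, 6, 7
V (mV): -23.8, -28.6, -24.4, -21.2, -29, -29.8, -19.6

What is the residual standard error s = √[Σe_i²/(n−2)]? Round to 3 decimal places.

x=1: ŷ = -26 + 0.2·1 = -25.8; e = -23.8 − (-25.8) = 2
x=2: ŷ = -26 + 0.2·2 = -25.6; e = -28.6 − (-25.6) = -3
x=3: ŷ = -26 + 0.2·3 = -25.4; e = -24.4 − (-25.4) = 1
x=4: ŷ = -26 + 0.2·4 = -25.2; e = -21.2 − (-25.2) = 4
x=5: ŷ = -26 + 0.2·5 = -25; e = -29 − (-25) = -4
x=6: ŷ = -26 + 0.2·6 = -24.8; e = -29.8 − (-24.8) = -5
x=7: ŷ = -26 + 0.2·7 = -24.6; e = -19.6 − (-24.6) = 5
SSE = 4 + 9 + 1 + 16 + 16 + 25 + 25 = 96
s = √(96/5) = √19.2 ≈ 4.382

s = 4.382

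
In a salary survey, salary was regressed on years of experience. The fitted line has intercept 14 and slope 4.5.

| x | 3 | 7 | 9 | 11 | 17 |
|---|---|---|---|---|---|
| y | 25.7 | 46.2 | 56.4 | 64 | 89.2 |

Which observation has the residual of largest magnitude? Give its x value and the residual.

x=3: ŷ = 14 + 4.5·3 = 27.5; e = 25.7 − 27.5 = -1.8
x=7: ŷ = 14 + 4.5·7 = 45.5; e = 46.2 − 45.5 = 0.7
x=9: ŷ = 14 + 4.5·9 = 54.5; e = 56.4 − 54.5 = 1.9
x=11: ŷ = 14 + 4.5·11 = 63.5; e = 64 − 63.5 = 0.5
x=17: ŷ = 14 + 4.5·17 = 90.5; e = 89.2 − 90.5 = -1.3
Largest |e| is 1.9 at x = 9, residual 1.9.

x = 9, e = 1.9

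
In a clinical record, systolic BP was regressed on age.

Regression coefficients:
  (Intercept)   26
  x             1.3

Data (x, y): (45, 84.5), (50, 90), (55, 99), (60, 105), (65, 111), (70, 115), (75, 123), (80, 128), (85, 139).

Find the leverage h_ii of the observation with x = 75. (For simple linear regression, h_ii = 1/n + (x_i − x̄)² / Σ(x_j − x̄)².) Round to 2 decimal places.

x̄ = (45 + 50 + 55 + 60 + 65 + 70 + 75 + 80 + 85)/9 = 65
Σ(x − x̄)² = 400 + 225 + 100 + 25 + 0 + 25 + 100 + 225 + 400 = 1500
h = 1/9 + (10)²/1500 = 0.111111 + 0.0666667 = 0.18

h = 0.18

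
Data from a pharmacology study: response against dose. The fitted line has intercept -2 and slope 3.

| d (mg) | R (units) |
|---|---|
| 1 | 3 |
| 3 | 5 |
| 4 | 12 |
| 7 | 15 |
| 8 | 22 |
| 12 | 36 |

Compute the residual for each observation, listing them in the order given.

d=1: R̂ = -2 + 3·1 = 1; e = 3 − 1 = 2
d=3: R̂ = -2 + 3·3 = 7; e = 5 − 7 = -2
d=4: R̂ = -2 + 3·4 = 10; e = 12 − 10 = 2
d=7: R̂ = -2 + 3·7 = 19; e = 15 − 19 = -4
d=8: R̂ = -2 + 3·8 = 22; e = 22 − 22 = 0
d=12: R̂ = -2 + 3·12 = 34; e = 36 − 34 = 2

2, -2, 2, -4, 0, 2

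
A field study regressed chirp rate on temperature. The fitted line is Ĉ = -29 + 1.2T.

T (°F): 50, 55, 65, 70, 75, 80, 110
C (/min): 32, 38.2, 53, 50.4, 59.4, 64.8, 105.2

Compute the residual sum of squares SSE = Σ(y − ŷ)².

SSE = 51.84

T=50: Ĉ = -29 + 1.2·50 = 31; r = 32 − 31 = 1
T=55: Ĉ = -29 + 1.2·55 = 37; r = 38.2 − 37 = 1.2
T=65: Ĉ = -29 + 1.2·65 = 49; r = 53 − 49 = 4
T=70: Ĉ = -29 + 1.2·70 = 55; r = 50.4 − 55 = -4.6
T=75: Ĉ = -29 + 1.2·75 = 61; r = 59.4 − 61 = -1.6
T=80: Ĉ = -29 + 1.2·80 = 67; r = 64.8 − 67 = -2.2
T=110: Ĉ = -29 + 1.2·110 = 103; r = 105.2 − 103 = 2.2
SSE = 1 + 1.44 + 16 + 21.16 + 2.56 + 4.84 + 4.84 = 51.84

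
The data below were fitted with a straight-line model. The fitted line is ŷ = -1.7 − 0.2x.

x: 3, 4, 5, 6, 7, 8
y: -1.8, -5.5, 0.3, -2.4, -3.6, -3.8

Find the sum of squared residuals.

SSE = 19

x=3: ŷ = -1.7 − 0.2·3 = -2.3; e = -1.8 − (-2.3) = 0.5
x=4: ŷ = -1.7 − 0.2·4 = -2.5; e = -5.5 − (-2.5) = -3
x=5: ŷ = -1.7 − 0.2·5 = -2.7; e = 0.3 − (-2.7) = 3
x=6: ŷ = -1.7 − 0.2·6 = -2.9; e = -2.4 − (-2.9) = 0.5
x=7: ŷ = -1.7 − 0.2·7 = -3.1; e = -3.6 − (-3.1) = -0.5
x=8: ŷ = -1.7 − 0.2·8 = -3.3; e = -3.8 − (-3.3) = -0.5
SSE = 0.25 + 9 + 9 + 0.25 + 0.25 + 0.25 = 19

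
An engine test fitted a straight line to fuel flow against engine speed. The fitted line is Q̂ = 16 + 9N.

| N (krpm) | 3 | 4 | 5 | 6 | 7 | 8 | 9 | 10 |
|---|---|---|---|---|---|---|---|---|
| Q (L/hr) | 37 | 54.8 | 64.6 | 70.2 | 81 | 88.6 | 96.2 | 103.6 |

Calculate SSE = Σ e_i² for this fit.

SSE = 67.6

N=3: Q̂ = 16 + 9·3 = 43; e = 37 − 43 = -6
N=4: Q̂ = 16 + 9·4 = 52; e = 54.8 − 52 = 2.8
N=5: Q̂ = 16 + 9·5 = 61; e = 64.6 − 61 = 3.6
N=6: Q̂ = 16 + 9·6 = 70; e = 70.2 − 70 = 0.2
N=7: Q̂ = 16 + 9·7 = 79; e = 81 − 79 = 2
N=8: Q̂ = 16 + 9·8 = 88; e = 88.6 − 88 = 0.6
N=9: Q̂ = 16 + 9·9 = 97; e = 96.2 − 97 = -0.8
N=10: Q̂ = 16 + 9·10 = 106; e = 103.6 − 106 = -2.4
SSE = 36 + 7.84 + 12.96 + 0.04 + 4 + 0.36 + 0.64 + 5.76 = 67.6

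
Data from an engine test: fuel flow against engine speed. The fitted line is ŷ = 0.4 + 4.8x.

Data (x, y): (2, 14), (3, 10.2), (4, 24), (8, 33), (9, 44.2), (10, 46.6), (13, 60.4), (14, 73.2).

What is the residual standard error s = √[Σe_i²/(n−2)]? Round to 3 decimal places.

x=2: ŷ = 0.4 + 4.8·2 = 10; e = 14 − 10 = 4
x=3: ŷ = 0.4 + 4.8·3 = 14.8; e = 10.2 − 14.8 = -4.6
x=4: ŷ = 0.4 + 4.8·4 = 19.6; e = 24 − 19.6 = 4.4
x=8: ŷ = 0.4 + 4.8·8 = 38.8; e = 33 − 38.8 = -5.8
x=9: ŷ = 0.4 + 4.8·9 = 43.6; e = 44.2 − 43.6 = 0.6
x=10: ŷ = 0.4 + 4.8·10 = 48.4; e = 46.6 − 48.4 = -1.8
x=13: ŷ = 0.4 + 4.8·13 = 62.8; e = 60.4 − 62.8 = -2.4
x=14: ŷ = 0.4 + 4.8·14 = 67.6; e = 73.2 − 67.6 = 5.6
SSE = 16 + 21.16 + 19.36 + 33.64 + 0.36 + 3.24 + 5.76 + 31.36 = 130.88
s = √(130.88/6) = √21.8133 ≈ 4.670

s = 4.670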